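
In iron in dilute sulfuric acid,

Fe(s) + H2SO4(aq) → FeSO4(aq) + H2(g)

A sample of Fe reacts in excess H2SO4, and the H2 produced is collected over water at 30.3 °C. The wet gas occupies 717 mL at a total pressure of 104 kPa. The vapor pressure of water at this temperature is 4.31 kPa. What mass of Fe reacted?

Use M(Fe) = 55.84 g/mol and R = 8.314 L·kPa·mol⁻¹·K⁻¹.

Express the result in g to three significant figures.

1.58 g

P(H2) = 104 − 4.31 = 99.69 kPa
n(H2) = PV/RT = (99.69 × 0.7170) / (8.314 × 303.45) = 0.02833 mol
n(Fe) = (1/1) × 0.02833 = 0.02833 mol
m(Fe) = 0.02833 × 55.84 = 1.582 g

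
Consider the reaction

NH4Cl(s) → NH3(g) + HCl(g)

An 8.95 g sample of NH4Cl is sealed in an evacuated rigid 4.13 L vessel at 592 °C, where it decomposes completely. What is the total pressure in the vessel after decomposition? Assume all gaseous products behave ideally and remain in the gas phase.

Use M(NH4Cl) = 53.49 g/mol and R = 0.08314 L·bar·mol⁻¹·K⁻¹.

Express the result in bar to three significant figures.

n(NH4Cl) = 8.95 / 53.49 = 0.1673 mol
n(gas produced) = (2/1) × 0.1673 = 0.3346 mol
P = nRT/V = 0.3346 × 0.08314 × 865.15 / 4.13 = 5.827 bar

5.83 bar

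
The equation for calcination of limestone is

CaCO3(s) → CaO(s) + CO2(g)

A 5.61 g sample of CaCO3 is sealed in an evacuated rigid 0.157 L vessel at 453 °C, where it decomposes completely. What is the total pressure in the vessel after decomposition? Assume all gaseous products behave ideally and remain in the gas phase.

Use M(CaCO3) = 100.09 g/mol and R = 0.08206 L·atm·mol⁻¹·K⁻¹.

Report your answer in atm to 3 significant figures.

n(CaCO3) = 5.61 / 100.09 = 0.05605 mol
n(gas produced) = (1/1) × 0.05605 = 0.05605 mol
P = nRT/V = 0.05605 × 0.08206 × 726.15 / 0.157 = 21.27 atm

21.3 atm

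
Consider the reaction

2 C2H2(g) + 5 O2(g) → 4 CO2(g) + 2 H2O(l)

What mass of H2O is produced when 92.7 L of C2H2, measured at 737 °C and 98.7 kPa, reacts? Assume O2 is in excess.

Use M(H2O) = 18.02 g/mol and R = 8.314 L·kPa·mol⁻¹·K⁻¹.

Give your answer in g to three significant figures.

n(C2H2) = PV/RT = (98.7 × 92.7) / (8.314 × 1010.15) = 1.089 mol
n(H2O) = (2/2) × 1.089 = 1.089 mol
m(H2O) = 1.089 × 18.02 = 19.62 g

19.6 g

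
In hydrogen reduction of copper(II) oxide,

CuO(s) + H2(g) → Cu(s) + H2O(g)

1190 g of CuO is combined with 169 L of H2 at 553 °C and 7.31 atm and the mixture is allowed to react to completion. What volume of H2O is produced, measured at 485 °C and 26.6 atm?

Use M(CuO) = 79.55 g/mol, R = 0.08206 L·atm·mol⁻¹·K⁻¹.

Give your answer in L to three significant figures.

35.0 L

n(CuO) = 1190 / 79.55 = 14.96 mol
n(H2) = PV/RT = (7.31 × 169) / (0.08206 × 826.15) = 18.22 mol
For 14.96 mol CuO, stoichiometry requires (1/1) × 14.96 = 14.96 mol H2; 18.22 mol is available, so CuO is limiting.
n(H2O) = (1/1) × 14.96 = 14.96 mol
V(H2O) = nRT/P = 14.96 × 0.08206 × 758.15 / 26.6 = 34.99 L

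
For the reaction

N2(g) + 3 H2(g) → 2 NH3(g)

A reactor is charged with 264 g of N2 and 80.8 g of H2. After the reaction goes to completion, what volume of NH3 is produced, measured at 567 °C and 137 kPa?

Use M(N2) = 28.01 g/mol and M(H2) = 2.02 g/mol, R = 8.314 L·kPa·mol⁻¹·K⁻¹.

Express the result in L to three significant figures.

961 L

n(N2) = 264 / 28.01 = 9.425 mol
n(H2) = 80.8 / 2.02 = 40.00 mol
For 9.425 mol N2, stoichiometry requires (3/1) × 9.425 = 28.28 mol H2; 40.00 mol is available, so N2 is limiting.
n(NH3) = (2/1) × 9.425 = 18.85 mol
V(NH3) = nRT/P = 18.85 × 8.314 × 840.15 / 137 = 961.1 L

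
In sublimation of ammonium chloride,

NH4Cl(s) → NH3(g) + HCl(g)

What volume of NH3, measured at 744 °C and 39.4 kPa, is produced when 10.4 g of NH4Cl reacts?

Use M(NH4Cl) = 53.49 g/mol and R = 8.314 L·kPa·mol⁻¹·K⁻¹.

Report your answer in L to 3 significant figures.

n(NH4Cl) = 10.40 / 53.49 = 0.1944 mol
n(NH3) = (1/1) × 0.1944 = 0.1944 mol
V = nRT/P = 0.1944 × 8.314 × 1017.15 / 39.4 = 41.72 L

41.7 L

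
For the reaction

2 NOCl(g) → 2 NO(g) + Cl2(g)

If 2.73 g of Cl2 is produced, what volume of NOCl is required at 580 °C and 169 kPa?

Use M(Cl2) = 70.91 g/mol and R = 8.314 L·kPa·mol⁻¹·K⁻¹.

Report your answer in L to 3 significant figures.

n(Cl2) = 2.730 / 70.91 = 0.03850 mol
n(NOCl) = (2/1) × 0.03850 = 0.07700 mol
V = nRT/P = 0.07700 × 8.314 × 853.15 / 169 = 3.232 L

3.23 L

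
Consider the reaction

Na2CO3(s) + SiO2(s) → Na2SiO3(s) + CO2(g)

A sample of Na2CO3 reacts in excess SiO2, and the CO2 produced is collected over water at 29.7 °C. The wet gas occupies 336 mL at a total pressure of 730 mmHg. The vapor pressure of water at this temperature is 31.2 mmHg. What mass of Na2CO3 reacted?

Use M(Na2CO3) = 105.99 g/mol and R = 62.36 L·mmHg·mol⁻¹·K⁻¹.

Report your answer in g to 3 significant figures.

P(CO2) = 730 − 31.2 = 698.8 mmHg
n(CO2) = PV/RT = (698.8 × 0.3360) / (62.36 × 302.85) = 0.01243 mol
n(Na2CO3) = (1/1) × 0.01243 = 0.01243 mol
m(Na2CO3) = 0.01243 × 105.99 = 1.317 g

1.32 g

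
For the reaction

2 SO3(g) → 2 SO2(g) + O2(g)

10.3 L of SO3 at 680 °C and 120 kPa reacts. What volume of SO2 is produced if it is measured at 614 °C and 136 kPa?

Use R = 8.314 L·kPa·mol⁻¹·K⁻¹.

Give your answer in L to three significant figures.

n(SO3) = PV/RT = (120 × 10.3) / (8.314 × 953.15) = 0.1560 mol
n(SO2) = (2/2) × 0.1560 = 0.1560 mol
V = nRT/P = 0.1560 × 8.314 × 887.15 / 136 = 8.460 L

8.46 L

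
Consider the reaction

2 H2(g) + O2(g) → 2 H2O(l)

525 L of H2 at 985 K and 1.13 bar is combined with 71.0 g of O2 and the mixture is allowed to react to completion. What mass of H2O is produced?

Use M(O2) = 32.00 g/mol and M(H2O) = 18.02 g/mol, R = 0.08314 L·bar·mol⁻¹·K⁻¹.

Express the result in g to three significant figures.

80.0 g

n(H2) = PV/RT = (1.13 × 525) / (0.08314 × 985) = 7.244 mol
n(O2) = 71.0 / 32.00 = 2.219 mol
For 7.244 mol H2, stoichiometry requires (1/2) × 7.244 = 3.622 mol O2; 2.219 mol is available, so O2 is limiting.
n(H2O) = (2/1) × 2.219 = 4.438 mol
m(H2O) = 4.438 × 18.02 = 79.97 g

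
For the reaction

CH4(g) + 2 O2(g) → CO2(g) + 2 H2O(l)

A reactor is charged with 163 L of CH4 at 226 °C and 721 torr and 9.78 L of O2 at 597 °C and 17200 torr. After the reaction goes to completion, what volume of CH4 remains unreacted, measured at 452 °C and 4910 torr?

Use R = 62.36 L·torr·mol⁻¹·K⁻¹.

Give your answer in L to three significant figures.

20.5 L

n(CH4) = PV/RT = (721 × 163) / (62.36 × 499.15) = 3.776 mol
n(O2) = PV/RT = (17200 × 9.78) / (62.36 × 870.15) = 3.100 mol
For 3.776 mol CH4, stoichiometry requires (2/1) × 3.776 = 7.552 mol O2; 3.100 mol is available, so O2 is limiting.
n(CH4) consumed = (1/2) × 3.100 = 1.550 mol; remaining = 3.776 − 1.550 = 2.226 mol
V(CH4) = nRT/P = 2.226 × 62.36 × 725.15 / 4910 = 20.50 L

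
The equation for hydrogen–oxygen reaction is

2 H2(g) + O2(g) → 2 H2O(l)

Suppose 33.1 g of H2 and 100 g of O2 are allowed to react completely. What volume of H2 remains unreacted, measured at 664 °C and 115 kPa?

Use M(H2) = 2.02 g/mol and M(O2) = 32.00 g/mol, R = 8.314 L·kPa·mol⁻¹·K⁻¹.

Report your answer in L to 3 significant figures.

n(H2) = 33.1 / 2.02 = 16.39 mol
n(O2) = 100 / 32.00 = 3.125 mol
For 16.39 mol H2, stoichiometry requires (1/2) × 16.39 = 8.195 mol O2; 3.125 mol is available, so O2 is limiting.
n(H2) consumed = (2/1) × 3.125 = 6.250 mol; remaining = 16.39 − 6.250 = 10.14 mol
V(H2) = nRT/P = 10.14 × 8.314 × 937.15 / 115 = 687.0 L

687 L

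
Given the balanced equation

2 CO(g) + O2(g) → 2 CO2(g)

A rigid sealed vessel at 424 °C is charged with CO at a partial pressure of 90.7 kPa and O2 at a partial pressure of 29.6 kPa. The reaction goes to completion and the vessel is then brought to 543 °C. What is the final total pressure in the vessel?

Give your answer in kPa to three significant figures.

106 kPa

At constant V, partial pressures at 424 °C are proportional to moles, so apply stoichiometry directly to pressures.
P(O2) required for 90.7 kPa of CO = (1/2) × 90.7 = 45.35 kPa; available 29.6 kPa, so O2 is limiting.
P(CO) remaining = 90.7 − (2/1) × 29.6 = 31.50 kPa
P(gaseous products) = (2)/1 × 29.6 = 59.20 kPa
P_total at 424 °C = 31.50 + 59.20 = 90.70 kPa
Scaling to 543 °C: P = 90.70 × 816.15/697.15 = 106.2 kPa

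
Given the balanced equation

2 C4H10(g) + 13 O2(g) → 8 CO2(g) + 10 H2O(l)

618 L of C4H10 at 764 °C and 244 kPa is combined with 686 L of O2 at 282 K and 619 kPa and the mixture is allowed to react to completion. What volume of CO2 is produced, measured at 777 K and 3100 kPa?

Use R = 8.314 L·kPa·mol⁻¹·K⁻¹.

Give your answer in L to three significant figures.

n(C4H10) = PV/RT = (244 × 618) / (8.314 × 1037.15) = 17.49 mol
n(O2) = PV/RT = (619 × 686) / (8.314 × 282) = 181.1 mol
For 17.49 mol C4H10, stoichiometry requires (13/2) × 17.49 = 113.7 mol O2; 181.1 mol is available, so C4H10 is limiting.
n(CO2) = (8/2) × 17.49 = 69.96 mol
V(CO2) = nRT/P = 69.96 × 8.314 × 777 / 3100 = 145.8 L

146 L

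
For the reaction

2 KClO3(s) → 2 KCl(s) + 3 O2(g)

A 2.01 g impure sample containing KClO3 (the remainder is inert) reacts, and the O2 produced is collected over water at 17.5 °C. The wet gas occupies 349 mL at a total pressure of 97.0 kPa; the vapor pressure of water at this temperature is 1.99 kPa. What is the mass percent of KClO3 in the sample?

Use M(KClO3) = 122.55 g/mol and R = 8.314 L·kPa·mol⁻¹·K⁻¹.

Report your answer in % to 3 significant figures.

55.8 %

P(O2) = 97.0 − 1.99 = 95.01 kPa
n(O2) = PV/RT = (95.01 × 0.3490) / (8.314 × 290.65) = 0.01372 mol
n(KClO3) = (2/3) × 0.01372 = 0.009147 mol
m(KClO3) = 0.009147 × 122.55 = 1.121 g
%KClO3 = 1.121 / 2.01 × 100 = 55.77%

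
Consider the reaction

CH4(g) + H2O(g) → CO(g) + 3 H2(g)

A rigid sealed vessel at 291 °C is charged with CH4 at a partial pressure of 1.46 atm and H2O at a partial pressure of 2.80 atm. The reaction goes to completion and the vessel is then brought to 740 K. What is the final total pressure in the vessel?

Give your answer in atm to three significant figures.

9.42 atm

At constant V, partial pressures at 291 °C are proportional to moles, so apply stoichiometry directly to pressures.
P(H2O) required for 1.46 atm of CH4 = (1/1) × 1.46 = 1.460 atm; available 2.80 atm, so CH4 is limiting.
P(H2O) remaining = 2.80 − (1/1) × 1.46 = 1.340 atm
P(gaseous products) = (1+3)/1 × 1.46 = 5.840 atm
P_total at 291 °C = 1.340 + 5.840 = 7.180 atm
Scaling to 740 K: P = 7.180 × 740/564.15 = 9.418 atm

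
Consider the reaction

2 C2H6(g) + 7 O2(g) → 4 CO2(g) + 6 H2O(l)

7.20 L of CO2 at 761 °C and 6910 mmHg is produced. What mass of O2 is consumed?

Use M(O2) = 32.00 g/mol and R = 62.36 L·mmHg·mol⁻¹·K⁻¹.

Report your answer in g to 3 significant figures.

43.2 g

n(CO2) = PV/RT = (6910 × 7.20) / (62.36 × 1034.15) = 0.7715 mol
n(O2) = (7/4) × 0.7715 = 1.350 mol
m(O2) = 1.350 × 32.00 = 43.20 g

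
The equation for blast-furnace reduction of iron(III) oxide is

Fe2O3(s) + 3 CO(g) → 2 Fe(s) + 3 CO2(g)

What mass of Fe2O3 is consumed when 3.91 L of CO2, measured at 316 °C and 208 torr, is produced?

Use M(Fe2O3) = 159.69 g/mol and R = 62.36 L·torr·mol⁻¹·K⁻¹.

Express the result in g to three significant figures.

1.18 g

n(CO2) = PV/RT = (208 × 3.91) / (62.36 × 589.15) = 0.02214 mol
n(Fe2O3) = (1/3) × 0.02214 = 0.007380 mol
m(Fe2O3) = 0.007380 × 159.69 = 1.179 g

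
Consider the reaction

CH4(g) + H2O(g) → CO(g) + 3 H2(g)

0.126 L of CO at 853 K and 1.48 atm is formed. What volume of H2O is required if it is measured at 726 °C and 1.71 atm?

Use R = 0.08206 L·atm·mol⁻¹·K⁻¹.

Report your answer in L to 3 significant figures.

0.128 L

n(CO) = PV/RT = (1.48 × 0.126) / (0.08206 × 853) = 0.002664 mol
n(H2O) = (1/1) × 0.002664 = 0.002664 mol
V = nRT/P = 0.002664 × 0.08206 × 999.15 / 1.71 = 0.1277 L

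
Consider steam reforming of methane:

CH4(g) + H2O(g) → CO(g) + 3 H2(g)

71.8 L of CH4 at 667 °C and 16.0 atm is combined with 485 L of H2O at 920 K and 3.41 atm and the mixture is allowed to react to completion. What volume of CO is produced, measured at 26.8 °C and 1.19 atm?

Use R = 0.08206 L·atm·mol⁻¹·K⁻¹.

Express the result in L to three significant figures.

308 L

n(CH4) = PV/RT = (16.0 × 71.8) / (0.08206 × 940.15) = 14.89 mol
n(H2O) = PV/RT = (3.41 × 485) / (0.08206 × 920) = 21.91 mol
For 14.89 mol CH4, stoichiometry requires (1/1) × 14.89 = 14.89 mol H2O; 21.91 mol is available, so CH4 is limiting.
n(CO) = (1/1) × 14.89 = 14.89 mol
V(CO) = nRT/P = 14.89 × 0.08206 × 299.95 / 1.19 = 308.0 L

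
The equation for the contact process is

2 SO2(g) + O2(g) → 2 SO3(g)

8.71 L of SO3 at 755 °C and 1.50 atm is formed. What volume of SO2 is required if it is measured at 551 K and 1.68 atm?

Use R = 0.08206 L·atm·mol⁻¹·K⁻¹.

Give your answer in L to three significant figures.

n(SO3) = PV/RT = (1.50 × 8.71) / (0.08206 × 1028.15) = 0.1549 mol
n(SO2) = (2/2) × 0.1549 = 0.1549 mol
V = nRT/P = 0.1549 × 0.08206 × 551 / 1.68 = 4.169 L

4.17 L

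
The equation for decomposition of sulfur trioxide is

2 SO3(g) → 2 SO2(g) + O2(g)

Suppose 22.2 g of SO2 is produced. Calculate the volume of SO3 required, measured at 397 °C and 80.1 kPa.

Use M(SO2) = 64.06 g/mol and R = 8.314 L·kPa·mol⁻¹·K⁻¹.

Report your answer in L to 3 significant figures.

n(SO2) = 22.20 / 64.06 = 0.3466 mol
n(SO3) = (2/2) × 0.3466 = 0.3466 mol
V = nRT/P = 0.3466 × 8.314 × 670.15 / 80.1 = 24.11 L

24.1 L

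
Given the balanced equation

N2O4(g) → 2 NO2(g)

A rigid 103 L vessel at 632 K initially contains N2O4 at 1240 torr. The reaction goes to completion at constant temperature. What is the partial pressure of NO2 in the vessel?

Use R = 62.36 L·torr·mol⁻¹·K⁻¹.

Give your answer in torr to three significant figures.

2480 torr

n(N2O4)₀ = PV/RT = (1240 × 103) / (62.36 × 632) = 3.241 mol
n(NO2) = (2/1) × 3.241 = 6.482 mol
P(NO2) = nRT/V = 6.482 × 62.36 × 632 / 103 = 2480 torr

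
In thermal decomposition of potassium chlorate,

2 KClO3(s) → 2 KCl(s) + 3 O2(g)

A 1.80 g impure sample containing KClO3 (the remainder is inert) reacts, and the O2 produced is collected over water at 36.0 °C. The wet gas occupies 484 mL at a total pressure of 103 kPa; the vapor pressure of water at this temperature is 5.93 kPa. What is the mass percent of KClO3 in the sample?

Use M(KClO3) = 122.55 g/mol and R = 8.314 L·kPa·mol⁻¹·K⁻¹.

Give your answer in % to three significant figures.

83.0 %

P(O2) = 103 − 5.93 = 97.07 kPa
n(O2) = PV/RT = (97.07 × 0.4840) / (8.314 × 309.15) = 0.01828 mol
n(KClO3) = (2/3) × 0.01828 = 0.01219 mol
m(KClO3) = 0.01219 × 122.55 = 1.494 g
%KClO3 = 1.494 / 1.80 × 100 = 83.00%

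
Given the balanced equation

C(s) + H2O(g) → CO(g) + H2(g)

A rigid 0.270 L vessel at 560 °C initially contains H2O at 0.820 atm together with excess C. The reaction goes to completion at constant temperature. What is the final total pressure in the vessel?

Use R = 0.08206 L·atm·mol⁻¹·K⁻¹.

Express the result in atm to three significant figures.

1.64 atm

Rigid vessel, constant T ⇒ P scales with total gas moles (1 → 2).
P_final = (2/1) × 0.820 = 1.640 atm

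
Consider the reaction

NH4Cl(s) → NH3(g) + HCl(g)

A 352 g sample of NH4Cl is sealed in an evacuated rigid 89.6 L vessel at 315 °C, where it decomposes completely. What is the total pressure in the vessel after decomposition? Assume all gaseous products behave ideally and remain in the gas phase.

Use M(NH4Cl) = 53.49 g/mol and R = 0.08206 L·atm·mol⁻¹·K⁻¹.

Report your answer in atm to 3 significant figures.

7.09 atm

n(NH4Cl) = 352 / 53.49 = 6.581 mol
n(gas produced) = (2/1) × 6.581 = 13.16 mol
P = nRT/V = 13.16 × 0.08206 × 588.15 / 89.6 = 7.089 atm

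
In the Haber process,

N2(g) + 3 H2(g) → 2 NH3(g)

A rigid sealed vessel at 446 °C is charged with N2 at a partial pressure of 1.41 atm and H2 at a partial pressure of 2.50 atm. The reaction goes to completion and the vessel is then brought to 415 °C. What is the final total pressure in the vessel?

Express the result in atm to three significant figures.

2.15 atm

Because the vessel is rigid and T is held at 446 °C, work the stoichiometry in partial pressures (P_i = n_iRT/V).
P(H2) required for 1.41 atm of N2 = (3/1) × 1.41 = 4.230 atm; available 2.50 atm, so H2 is limiting.
P(N2) remaining = 1.41 − (1/3) × 2.50 = 0.5767 atm
P(gaseous products) = (2)/3 × 2.50 = 1.667 atm
P_total at 446 °C = 0.5767 + 1.667 = 2.244 atm
Scaling to 415 °C: P = 2.244 × 688.15/719.15 = 2.147 atm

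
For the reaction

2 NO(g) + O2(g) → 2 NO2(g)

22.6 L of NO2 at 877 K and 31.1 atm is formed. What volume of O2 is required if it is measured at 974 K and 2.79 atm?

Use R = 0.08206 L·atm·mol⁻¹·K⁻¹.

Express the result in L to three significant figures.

n(NO2) = PV/RT = (31.1 × 22.6) / (0.08206 × 877) = 9.766 mol
n(O2) = (1/2) × 9.766 = 4.883 mol
V = nRT/P = 4.883 × 0.08206 × 974 / 2.79 = 139.9 L

140 L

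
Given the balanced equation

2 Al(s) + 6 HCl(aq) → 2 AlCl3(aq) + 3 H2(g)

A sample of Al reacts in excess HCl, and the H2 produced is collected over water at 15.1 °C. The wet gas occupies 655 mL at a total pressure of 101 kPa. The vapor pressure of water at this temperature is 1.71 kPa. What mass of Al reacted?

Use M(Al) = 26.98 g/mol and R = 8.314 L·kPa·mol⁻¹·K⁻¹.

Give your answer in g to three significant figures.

P(H2) = 101 − 1.71 = 99.29 kPa
n(H2) = PV/RT = (99.29 × 0.6550) / (8.314 × 288.25) = 0.02714 mol
n(Al) = (2/3) × 0.02714 = 0.01809 mol
m(Al) = 0.01809 × 26.98 = 0.4881 g

0.488 g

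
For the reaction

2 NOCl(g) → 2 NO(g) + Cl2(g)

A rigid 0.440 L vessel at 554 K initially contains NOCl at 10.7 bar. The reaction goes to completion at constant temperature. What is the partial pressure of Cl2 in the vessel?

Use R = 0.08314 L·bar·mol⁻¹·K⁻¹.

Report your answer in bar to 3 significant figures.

5.35 bar

n(NOCl)₀ = PV/RT = (10.7 × 0.440) / (0.08314 × 554) = 0.1022 mol
n(Cl2) = (1/2) × 0.1022 = 0.05110 mol
P(Cl2) = nRT/V = 0.05110 × 0.08314 × 554 / 0.440 = 5.349 bar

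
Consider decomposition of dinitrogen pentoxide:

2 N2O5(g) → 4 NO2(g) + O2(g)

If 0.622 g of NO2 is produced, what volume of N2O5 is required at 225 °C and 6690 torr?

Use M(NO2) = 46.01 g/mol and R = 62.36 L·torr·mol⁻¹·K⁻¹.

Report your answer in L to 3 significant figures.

0.0314 L

n(NO2) = 0.6220 / 46.01 = 0.01352 mol
n(N2O5) = (2/4) × 0.01352 = 0.006760 mol
V = nRT/P = 0.006760 × 62.36 × 498.15 / 6690 = 0.03139 L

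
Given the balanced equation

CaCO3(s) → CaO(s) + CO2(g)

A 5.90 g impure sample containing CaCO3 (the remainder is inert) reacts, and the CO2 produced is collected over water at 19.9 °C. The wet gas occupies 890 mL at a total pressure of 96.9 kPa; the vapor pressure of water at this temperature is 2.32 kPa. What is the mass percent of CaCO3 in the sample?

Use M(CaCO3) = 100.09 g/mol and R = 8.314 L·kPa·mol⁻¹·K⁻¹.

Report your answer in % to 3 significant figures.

P(CO2) = 96.9 − 2.32 = 94.58 kPa
n(CO2) = PV/RT = (94.58 × 0.8900) / (8.314 × 293.05) = 0.03455 mol
n(CaCO3) = (1/1) × 0.03455 = 0.03455 mol
m(CaCO3) = 0.03455 × 100.09 = 3.458 g
%CaCO3 = 3.458 / 5.90 × 100 = 58.61%

58.6 %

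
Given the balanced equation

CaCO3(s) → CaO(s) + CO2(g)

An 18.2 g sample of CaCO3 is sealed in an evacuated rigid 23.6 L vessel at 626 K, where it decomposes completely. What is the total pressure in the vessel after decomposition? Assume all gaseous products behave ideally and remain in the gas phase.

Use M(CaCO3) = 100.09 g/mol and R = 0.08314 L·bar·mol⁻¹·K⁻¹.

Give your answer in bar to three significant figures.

0.401 bar

n(CaCO3) = 18.2 / 100.09 = 0.1818 mol
n(gas produced) = (1/1) × 0.1818 = 0.1818 mol
P = nRT/V = 0.1818 × 0.08314 × 626 / 23.6 = 0.4009 bar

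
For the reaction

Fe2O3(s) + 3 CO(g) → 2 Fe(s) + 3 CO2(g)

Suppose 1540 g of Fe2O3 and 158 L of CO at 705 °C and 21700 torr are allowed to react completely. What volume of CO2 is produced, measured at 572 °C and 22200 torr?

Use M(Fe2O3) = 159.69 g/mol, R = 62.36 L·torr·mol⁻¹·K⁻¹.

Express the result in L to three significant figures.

n(Fe2O3) = 1540 / 159.69 = 9.644 mol
n(CO) = PV/RT = (21700 × 158) / (62.36 × 978.15) = 56.21 mol
For 9.644 mol Fe2O3, stoichiometry requires (3/1) × 9.644 = 28.93 mol CO; 56.21 mol is available, so Fe2O3 is limiting.
n(CO2) = (3/1) × 9.644 = 28.93 mol
V(CO2) = nRT/P = 28.93 × 62.36 × 845.15 / 22200 = 68.68 L

68.7 L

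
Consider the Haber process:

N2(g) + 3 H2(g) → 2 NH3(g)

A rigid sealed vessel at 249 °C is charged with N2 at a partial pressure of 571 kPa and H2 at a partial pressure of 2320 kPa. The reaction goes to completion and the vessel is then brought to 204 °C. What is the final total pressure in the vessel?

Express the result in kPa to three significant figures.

Because the vessel is rigid and T is held at 249 °C, work the stoichiometry in partial pressures (P_i = n_iRT/V).
P(H2) required for 571 kPa of N2 = (3/1) × 571 = 1713 kPa; available 2320 kPa, so N2 is limiting.
P(H2) remaining = 2320 − (3/1) × 571 = 607.0 kPa
P(gaseous products) = (2)/1 × 571 = 1142 kPa
P_total at 249 °C = 607.0 + 1142 = 1749 kPa
Scaling to 204 °C: P = 1749 × 477.15/522.15 = 1598 kPa

1600 kPa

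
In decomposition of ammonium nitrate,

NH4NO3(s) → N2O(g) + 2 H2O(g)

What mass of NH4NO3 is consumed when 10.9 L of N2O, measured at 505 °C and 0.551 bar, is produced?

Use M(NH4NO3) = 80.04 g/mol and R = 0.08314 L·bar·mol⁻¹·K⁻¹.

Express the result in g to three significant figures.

7.43 g

n(N2O) = PV/RT = (0.551 × 10.9) / (0.08314 × 778.15) = 0.09283 mol
n(NH4NO3) = (1/1) × 0.09283 = 0.09283 mol
m(NH4NO3) = 0.09283 × 80.04 = 7.430 g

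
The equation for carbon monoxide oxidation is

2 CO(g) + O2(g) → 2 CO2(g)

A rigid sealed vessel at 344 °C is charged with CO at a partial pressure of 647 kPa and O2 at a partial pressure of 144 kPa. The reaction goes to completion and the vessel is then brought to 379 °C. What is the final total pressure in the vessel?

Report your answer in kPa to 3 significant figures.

At constant V, partial pressures at 344 °C are proportional to moles, so apply stoichiometry directly to pressures.
P(O2) required for 647 kPa of CO = (1/2) × 647 = 323.5 kPa; available 144 kPa, so O2 is limiting.
P(CO) remaining = 647 − (2/1) × 144 = 359.0 kPa
P(gaseous products) = (2)/1 × 144 = 288.0 kPa
P_total at 344 °C = 359.0 + 288.0 = 647.0 kPa
Scaling to 379 °C: P = 647.0 × 652.15/617.15 = 683.7 kPa

684 kPa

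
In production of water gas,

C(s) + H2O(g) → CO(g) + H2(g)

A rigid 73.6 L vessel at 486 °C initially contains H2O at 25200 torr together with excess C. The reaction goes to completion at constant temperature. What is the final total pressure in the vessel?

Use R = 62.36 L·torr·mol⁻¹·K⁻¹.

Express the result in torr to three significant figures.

50400 torr

At constant T and V, P ∝ n(gas): 1 mol gas → 2 mol gas.
P_final = (2/1) × 25200 = 50400 torr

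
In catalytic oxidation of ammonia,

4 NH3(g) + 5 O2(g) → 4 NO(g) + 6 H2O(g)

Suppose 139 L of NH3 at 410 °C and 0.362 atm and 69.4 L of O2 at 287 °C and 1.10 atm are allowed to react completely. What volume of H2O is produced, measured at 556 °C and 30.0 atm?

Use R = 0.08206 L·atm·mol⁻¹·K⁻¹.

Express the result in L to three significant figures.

3.05 L

n(NH3) = PV/RT = (0.362 × 139) / (0.08206 × 683.15) = 0.8976 mol
n(O2) = PV/RT = (1.10 × 69.4) / (0.08206 × 560.15) = 1.661 mol
For 0.8976 mol NH3, stoichiometry requires (5/4) × 0.8976 = 1.122 mol O2; 1.661 mol is available, so NH3 is limiting.
n(H2O) = (6/4) × 0.8976 = 1.346 mol
V(H2O) = nRT/P = 1.346 × 0.08206 × 829.15 / 30.0 = 3.053 L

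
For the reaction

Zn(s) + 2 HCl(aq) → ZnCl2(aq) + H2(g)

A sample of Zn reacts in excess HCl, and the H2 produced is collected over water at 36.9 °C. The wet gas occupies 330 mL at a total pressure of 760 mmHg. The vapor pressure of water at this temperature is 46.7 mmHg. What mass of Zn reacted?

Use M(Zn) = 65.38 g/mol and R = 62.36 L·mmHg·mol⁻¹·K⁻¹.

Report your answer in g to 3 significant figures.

0.796 g

P(H2) = 760 − 46.7 = 713.3 mmHg
n(H2) = PV/RT = (713.3 × 0.3300) / (62.36 × 310.05) = 0.01217 mol
n(Zn) = (1/1) × 0.01217 = 0.01217 mol
m(Zn) = 0.01217 × 65.38 = 0.7957 g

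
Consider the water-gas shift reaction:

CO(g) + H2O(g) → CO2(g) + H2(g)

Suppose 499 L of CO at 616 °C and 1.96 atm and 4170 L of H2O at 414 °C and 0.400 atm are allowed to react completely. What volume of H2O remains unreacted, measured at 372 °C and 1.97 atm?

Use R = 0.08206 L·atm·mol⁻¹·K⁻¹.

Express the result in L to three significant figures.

435 L

n(CO) = PV/RT = (1.96 × 499) / (0.08206 × 889.15) = 13.40 mol
n(H2O) = PV/RT = (0.400 × 4170) / (0.08206 × 687.15) = 29.58 mol
For 13.40 mol CO, stoichiometry requires (1/1) × 13.40 = 13.40 mol H2O; 29.58 mol is available, so CO is limiting.
n(H2O) consumed = (1/1) × 13.40 = 13.40 mol; remaining = 29.58 − 13.40 = 16.18 mol
V(H2O) = nRT/P = 16.18 × 0.08206 × 645.15 / 1.97 = 434.8 L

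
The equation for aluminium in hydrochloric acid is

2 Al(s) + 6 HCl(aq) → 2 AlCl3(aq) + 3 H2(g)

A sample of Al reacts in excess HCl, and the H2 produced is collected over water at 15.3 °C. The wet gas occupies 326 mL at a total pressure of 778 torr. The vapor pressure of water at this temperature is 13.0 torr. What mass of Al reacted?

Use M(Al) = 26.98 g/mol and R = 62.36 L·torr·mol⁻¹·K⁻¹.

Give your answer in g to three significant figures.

P(H2) = 778 − 13.0 = 765.0 torr
n(H2) = PV/RT = (765.0 × 0.3260) / (62.36 × 288.45) = 0.01386 mol
n(Al) = (2/3) × 0.01386 = 0.009240 mol
m(Al) = 0.009240 × 26.98 = 0.2493 g

0.249 g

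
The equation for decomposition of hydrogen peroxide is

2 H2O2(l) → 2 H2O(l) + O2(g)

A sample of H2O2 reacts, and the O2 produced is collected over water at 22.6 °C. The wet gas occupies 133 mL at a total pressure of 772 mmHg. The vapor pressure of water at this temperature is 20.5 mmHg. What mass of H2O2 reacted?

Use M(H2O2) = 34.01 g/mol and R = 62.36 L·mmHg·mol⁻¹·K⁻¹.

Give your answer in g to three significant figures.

P(O2) = 772 − 20.5 = 751.5 mmHg
n(O2) = PV/RT = (751.5 × 0.1330) / (62.36 × 295.75) = 0.005419 mol
n(H2O2) = (2/1) × 0.005419 = 0.01084 mol
m(H2O2) = 0.01084 × 34.01 = 0.3687 g

0.369 g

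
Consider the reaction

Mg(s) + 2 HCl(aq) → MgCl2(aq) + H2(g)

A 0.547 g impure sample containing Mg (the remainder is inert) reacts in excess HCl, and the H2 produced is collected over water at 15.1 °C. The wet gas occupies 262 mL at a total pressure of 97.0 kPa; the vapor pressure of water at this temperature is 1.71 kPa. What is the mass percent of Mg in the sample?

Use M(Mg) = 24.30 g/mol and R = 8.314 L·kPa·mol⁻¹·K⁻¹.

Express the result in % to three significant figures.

46.3 %

P(H2) = 97.0 − 1.71 = 95.29 kPa
n(H2) = PV/RT = (95.29 × 0.2620) / (8.314 × 288.25) = 0.01042 mol
n(Mg) = (1/1) × 0.01042 = 0.01042 mol
m(Mg) = 0.01042 × 24.30 = 0.2532 g
%Mg = 0.2532 / 0.547 × 100 = 46.29%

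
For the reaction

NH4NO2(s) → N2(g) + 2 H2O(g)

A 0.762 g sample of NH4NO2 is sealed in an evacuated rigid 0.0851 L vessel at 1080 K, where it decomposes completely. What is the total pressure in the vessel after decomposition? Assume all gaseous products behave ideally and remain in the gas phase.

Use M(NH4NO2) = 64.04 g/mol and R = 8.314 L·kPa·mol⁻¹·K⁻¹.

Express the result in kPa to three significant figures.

n(NH4NO2) = 0.762 / 64.04 = 0.01190 mol
n(gas produced) = (3/1) × 0.01190 = 0.03570 mol
P = nRT/V = 0.03570 × 8.314 × 1080 / 0.0851 = 3767 kPa

3770 kPa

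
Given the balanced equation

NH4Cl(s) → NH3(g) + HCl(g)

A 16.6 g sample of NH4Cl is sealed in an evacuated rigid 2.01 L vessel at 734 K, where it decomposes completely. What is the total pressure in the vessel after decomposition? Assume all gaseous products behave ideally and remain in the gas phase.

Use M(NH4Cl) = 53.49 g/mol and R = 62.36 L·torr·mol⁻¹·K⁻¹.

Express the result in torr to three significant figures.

14100 torr

n(NH4Cl) = 16.6 / 53.49 = 0.3103 mol
n(gas produced) = (2/1) × 0.3103 = 0.6206 mol
P = nRT/V = 0.6206 × 62.36 × 734 / 2.01 = 14130 torr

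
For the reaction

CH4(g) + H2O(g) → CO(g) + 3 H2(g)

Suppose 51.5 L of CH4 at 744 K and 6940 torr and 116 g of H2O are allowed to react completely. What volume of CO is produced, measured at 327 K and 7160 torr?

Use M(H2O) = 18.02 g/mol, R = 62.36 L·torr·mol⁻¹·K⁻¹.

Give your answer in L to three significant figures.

18.3 L

n(CH4) = PV/RT = (6940 × 51.5) / (62.36 × 744) = 7.703 mol
n(H2O) = 116 / 18.02 = 6.437 mol
For 7.703 mol CH4, stoichiometry requires (1/1) × 7.703 = 7.703 mol H2O; 6.437 mol is available, so H2O is limiting.
n(CO) = (1/1) × 6.437 = 6.437 mol
V(CO) = nRT/P = 6.437 × 62.36 × 327 / 7160 = 18.33 L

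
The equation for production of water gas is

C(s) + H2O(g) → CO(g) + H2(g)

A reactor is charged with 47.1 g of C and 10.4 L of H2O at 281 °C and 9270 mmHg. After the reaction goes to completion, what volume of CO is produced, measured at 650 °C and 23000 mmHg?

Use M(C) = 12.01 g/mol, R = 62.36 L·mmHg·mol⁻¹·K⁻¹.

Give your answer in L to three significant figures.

6.98 L

n(C) = 47.1 / 12.01 = 3.922 mol
n(H2O) = PV/RT = (9270 × 10.4) / (62.36 × 554.15) = 2.790 mol
For 3.922 mol C, stoichiometry requires (1/1) × 3.922 = 3.922 mol H2O; 2.790 mol is available, so H2O is limiting.
n(CO) = (1/1) × 2.790 = 2.790 mol
V(CO) = nRT/P = 2.790 × 62.36 × 923.15 / 23000 = 6.983 L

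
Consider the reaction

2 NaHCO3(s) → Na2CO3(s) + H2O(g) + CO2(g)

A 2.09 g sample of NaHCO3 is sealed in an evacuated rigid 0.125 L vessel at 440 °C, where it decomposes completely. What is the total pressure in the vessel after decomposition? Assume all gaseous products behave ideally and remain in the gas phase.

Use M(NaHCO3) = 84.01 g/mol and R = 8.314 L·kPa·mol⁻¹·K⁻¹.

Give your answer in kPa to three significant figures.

1180 kPa

n(NaHCO3) = 2.09 / 84.01 = 0.02488 mol
n(gas produced) = (2/2) × 0.02488 = 0.02488 mol
P = nRT/V = 0.02488 × 8.314 × 713.15 / 0.125 = 1180 kPa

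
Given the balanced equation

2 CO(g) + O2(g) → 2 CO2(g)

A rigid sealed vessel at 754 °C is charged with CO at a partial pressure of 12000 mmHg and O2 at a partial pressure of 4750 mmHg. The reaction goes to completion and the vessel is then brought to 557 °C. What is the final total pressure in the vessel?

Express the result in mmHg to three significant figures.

9700 mmHg

With V and T fixed, P_i ∝ n_i, so the mole ratios apply directly to partial pressures at 754 °C.
P(O2) required for 12000 mmHg of CO = (1/2) × 12000 = 6000 mmHg; available 4750 mmHg, so O2 is limiting.
P(CO) remaining = 12000 − (2/1) × 4750 = 2500 mmHg
P(gaseous products) = (2)/1 × 4750 = 9500 mmHg
P_total at 754 °C = 2500 + 9500 = 12000 mmHg
Scaling to 557 °C: P = 12000 × 830.15/1027.15 = 9698 mmHg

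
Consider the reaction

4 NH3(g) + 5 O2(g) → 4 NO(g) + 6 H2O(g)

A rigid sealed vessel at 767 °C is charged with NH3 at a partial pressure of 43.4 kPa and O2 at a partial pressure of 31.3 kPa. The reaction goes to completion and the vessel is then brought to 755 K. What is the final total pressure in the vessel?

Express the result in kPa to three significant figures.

58.8 kPa

With V and T fixed, P_i ∝ n_i, so the mole ratios apply directly to partial pressures at 767 °C.
P(O2) required for 43.4 kPa of NH3 = (5/4) × 43.4 = 54.25 kPa; available 31.3 kPa, so O2 is limiting.
P(NH3) remaining = 43.4 − (4/5) × 31.3 = 18.36 kPa
P(gaseous products) = (4+6)/5 × 31.3 = 62.60 kPa
P_total at 767 °C = 18.36 + 62.60 = 80.96 kPa
Scaling to 755 K: P = 80.96 × 755/1040.15 = 58.77 kPa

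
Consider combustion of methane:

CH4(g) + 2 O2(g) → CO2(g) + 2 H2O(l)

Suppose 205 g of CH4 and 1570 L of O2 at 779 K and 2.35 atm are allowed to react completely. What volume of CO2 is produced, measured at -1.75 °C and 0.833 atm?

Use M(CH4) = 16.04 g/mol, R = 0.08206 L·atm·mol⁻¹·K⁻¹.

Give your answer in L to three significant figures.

342 L

n(CH4) = 205 / 16.04 = 12.78 mol
n(O2) = PV/RT = (2.35 × 1570) / (0.08206 × 779) = 57.72 mol
For 12.78 mol CH4, stoichiometry requires (2/1) × 12.78 = 25.56 mol O2; 57.72 mol is available, so CH4 is limiting.
n(CO2) = (1/1) × 12.78 = 12.78 mol
V(CO2) = nRT/P = 12.78 × 0.08206 × 271.4 / 0.833 = 341.7 L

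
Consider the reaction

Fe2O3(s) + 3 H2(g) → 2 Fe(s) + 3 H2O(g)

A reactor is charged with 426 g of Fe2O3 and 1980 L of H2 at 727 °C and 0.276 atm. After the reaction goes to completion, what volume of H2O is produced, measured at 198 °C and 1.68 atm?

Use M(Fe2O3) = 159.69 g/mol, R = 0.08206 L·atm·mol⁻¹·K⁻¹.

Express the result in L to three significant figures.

153 L

n(Fe2O3) = 426 / 159.69 = 2.668 mol
n(H2) = PV/RT = (0.276 × 1980) / (0.08206 × 1000.15) = 6.659 mol
For 2.668 mol Fe2O3, stoichiometry requires (3/1) × 2.668 = 8.004 mol H2; 6.659 mol is available, so H2 is limiting.
n(H2O) = (3/3) × 6.659 = 6.659 mol
V(H2O) = nRT/P = 6.659 × 0.08206 × 471.15 / 1.68 = 153.2 L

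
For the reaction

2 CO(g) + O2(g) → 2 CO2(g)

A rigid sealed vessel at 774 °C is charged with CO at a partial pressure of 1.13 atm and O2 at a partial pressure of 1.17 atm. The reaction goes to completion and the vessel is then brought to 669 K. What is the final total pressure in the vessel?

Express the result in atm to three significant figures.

1.11 atm

Because the vessel is rigid and T is held at 774 °C, work the stoichiometry in partial pressures (P_i = n_iRT/V).
P(O2) required for 1.13 atm of CO = (1/2) × 1.13 = 0.5650 atm; available 1.17 atm, so CO is limiting.
P(O2) remaining = 1.17 − (1/2) × 1.13 = 0.6050 atm
P(gaseous products) = (2)/2 × 1.13 = 1.130 atm
P_total at 774 °C = 0.6050 + 1.130 = 1.735 atm
Scaling to 669 K: P = 1.735 × 669/1047.15 = 1.108 atm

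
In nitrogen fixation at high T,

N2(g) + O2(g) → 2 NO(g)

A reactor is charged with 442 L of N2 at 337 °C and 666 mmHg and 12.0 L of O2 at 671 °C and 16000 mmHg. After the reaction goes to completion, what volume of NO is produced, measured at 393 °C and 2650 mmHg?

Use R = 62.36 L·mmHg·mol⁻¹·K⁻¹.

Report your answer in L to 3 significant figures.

102 L

n(N2) = PV/RT = (666 × 442) / (62.36 × 610.15) = 7.737 mol
n(O2) = PV/RT = (16000 × 12.0) / (62.36 × 944.15) = 3.261 mol
For 7.737 mol N2, stoichiometry requires (1/1) × 7.737 = 7.737 mol O2; 3.261 mol is available, so O2 is limiting.
n(NO) = (2/1) × 3.261 = 6.522 mol
V(NO) = nRT/P = 6.522 × 62.36 × 666.15 / 2650 = 102.2 L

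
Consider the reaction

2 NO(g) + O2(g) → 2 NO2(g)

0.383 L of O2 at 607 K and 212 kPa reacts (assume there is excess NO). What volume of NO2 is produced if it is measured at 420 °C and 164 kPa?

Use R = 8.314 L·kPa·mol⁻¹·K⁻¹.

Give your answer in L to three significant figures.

1.13 L

n(O2) = PV/RT = (212 × 0.383) / (8.314 × 607) = 0.01609 mol
n(NO2) = (2/1) × 0.01609 = 0.03218 mol
V = nRT/P = 0.03218 × 8.314 × 693.15 / 164 = 1.131 L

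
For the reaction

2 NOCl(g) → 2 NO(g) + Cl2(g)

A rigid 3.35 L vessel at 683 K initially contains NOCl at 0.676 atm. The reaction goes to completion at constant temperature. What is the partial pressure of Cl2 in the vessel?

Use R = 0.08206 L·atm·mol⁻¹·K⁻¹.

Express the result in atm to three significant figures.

0.338 atm

n(NOCl)₀ = PV/RT = (0.676 × 3.35) / (0.08206 × 683) = 0.04041 mol
n(Cl2) = (1/2) × 0.04041 = 0.02021 mol
P(Cl2) = nRT/V = 0.02021 × 0.08206 × 683 / 3.35 = 0.3381 atm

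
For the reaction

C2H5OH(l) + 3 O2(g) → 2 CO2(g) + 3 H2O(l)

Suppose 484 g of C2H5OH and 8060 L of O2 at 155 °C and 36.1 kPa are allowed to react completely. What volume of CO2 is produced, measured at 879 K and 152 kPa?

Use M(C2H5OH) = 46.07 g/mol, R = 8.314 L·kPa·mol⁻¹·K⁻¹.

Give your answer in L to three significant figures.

1010 L

n(C2H5OH) = 484 / 46.07 = 10.51 mol
n(O2) = PV/RT = (36.1 × 8060) / (8.314 × 428.15) = 81.74 mol
For 10.51 mol C2H5OH, stoichiometry requires (3/1) × 10.51 = 31.53 mol O2; 81.74 mol is available, so C2H5OH is limiting.
n(CO2) = (2/1) × 10.51 = 21.02 mol
V(CO2) = nRT/P = 21.02 × 8.314 × 879 / 152 = 1011 L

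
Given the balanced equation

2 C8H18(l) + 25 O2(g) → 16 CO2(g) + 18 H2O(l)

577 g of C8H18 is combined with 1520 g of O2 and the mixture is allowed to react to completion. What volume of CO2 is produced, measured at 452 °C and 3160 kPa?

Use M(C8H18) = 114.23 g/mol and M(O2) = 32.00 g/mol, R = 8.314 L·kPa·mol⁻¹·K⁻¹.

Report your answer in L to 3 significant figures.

58.0 L

n(C8H18) = 577 / 114.23 = 5.051 mol
n(O2) = 1520 / 32.00 = 47.50 mol
For 5.051 mol C8H18, stoichiometry requires (25/2) × 5.051 = 63.14 mol O2; 47.50 mol is available, so O2 is limiting.
n(CO2) = (16/25) × 47.50 = 30.40 mol
V(CO2) = nRT/P = 30.40 × 8.314 × 725.15 / 3160 = 58.00 L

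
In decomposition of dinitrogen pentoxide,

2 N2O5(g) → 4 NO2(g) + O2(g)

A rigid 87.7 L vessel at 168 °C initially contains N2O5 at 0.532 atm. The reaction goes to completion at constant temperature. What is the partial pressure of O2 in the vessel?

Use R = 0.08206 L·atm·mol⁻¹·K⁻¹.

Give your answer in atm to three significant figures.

n(N2O5)₀ = PV/RT = (0.532 × 87.7) / (0.08206 × 441.15) = 1.289 mol
n(O2) = (1/2) × 1.289 = 0.6445 mol
P(O2) = nRT/V = 0.6445 × 0.08206 × 441.15 / 87.7 = 0.2660 atm

0.266 atm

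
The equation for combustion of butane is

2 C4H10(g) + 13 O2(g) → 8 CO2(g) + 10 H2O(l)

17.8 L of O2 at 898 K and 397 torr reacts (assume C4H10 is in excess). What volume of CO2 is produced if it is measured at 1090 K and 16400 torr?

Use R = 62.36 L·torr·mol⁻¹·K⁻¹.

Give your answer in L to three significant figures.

0.322 L

n(O2) = PV/RT = (397 × 17.8) / (62.36 × 898) = 0.1262 mol
n(CO2) = (8/13) × 0.1262 = 0.07766 mol
V = nRT/P = 0.07766 × 62.36 × 1090 / 16400 = 0.3219 L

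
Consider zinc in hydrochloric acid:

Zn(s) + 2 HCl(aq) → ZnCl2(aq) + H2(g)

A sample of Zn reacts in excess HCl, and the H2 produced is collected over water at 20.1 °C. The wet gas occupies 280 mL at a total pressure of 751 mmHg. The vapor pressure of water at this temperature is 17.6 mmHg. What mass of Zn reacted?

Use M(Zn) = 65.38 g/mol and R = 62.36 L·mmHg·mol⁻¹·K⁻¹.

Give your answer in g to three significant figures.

0.734 g

P(H2) = 751 − 17.6 = 733.4 mmHg
n(H2) = PV/RT = (733.4 × 0.2800) / (62.36 × 293.25) = 0.01123 mol
n(Zn) = (1/1) × 0.01123 = 0.01123 mol
m(Zn) = 0.01123 × 65.38 = 0.7342 g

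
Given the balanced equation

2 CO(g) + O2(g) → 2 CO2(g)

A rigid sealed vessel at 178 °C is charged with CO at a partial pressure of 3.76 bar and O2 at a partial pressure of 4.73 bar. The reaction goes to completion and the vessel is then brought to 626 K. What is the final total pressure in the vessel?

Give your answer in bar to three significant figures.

With V and T fixed, P_i ∝ n_i, so the mole ratios apply directly to partial pressures at 178 °C.
P(O2) required for 3.76 bar of CO = (1/2) × 3.76 = 1.880 bar; available 4.73 bar, so CO is limiting.
P(O2) remaining = 4.73 − (1/2) × 3.76 = 2.850 bar
P(gaseous products) = (2)/2 × 3.76 = 3.760 bar
P_total at 178 °C = 2.850 + 3.760 = 6.610 bar
Scaling to 626 K: P = 6.610 × 626/451.15 = 9.172 bar

9.17 bar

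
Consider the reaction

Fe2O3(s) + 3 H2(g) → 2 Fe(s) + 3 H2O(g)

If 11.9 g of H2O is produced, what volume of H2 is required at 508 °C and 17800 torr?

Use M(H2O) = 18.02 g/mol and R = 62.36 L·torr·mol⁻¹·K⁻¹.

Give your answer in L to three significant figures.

n(H2O) = 11.90 / 18.02 = 0.6604 mol
n(H2) = (3/3) × 0.6604 = 0.6604 mol
V = nRT/P = 0.6604 × 62.36 × 781.15 / 17800 = 1.807 L

1.81 L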